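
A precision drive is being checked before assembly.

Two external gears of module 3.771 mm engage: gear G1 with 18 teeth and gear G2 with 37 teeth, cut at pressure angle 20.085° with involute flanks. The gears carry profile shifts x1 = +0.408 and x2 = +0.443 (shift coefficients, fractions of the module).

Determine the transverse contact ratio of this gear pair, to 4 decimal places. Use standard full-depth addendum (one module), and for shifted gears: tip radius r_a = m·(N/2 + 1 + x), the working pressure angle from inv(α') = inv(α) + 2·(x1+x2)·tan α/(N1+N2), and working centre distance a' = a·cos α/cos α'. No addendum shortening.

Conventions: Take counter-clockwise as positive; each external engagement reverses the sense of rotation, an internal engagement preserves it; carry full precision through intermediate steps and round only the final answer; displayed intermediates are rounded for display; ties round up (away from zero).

1.4752

class = single-mesh tooth geometry [involute pair 18T × 37T, m = 3.771]
base radii: r_b1 = 31.874972, r_b2 = 65.520776
tip radii: r_a1 = 39.248568, r_a2 = 75.205053
inv(α') = inv(20.085°) + 2·(+0.408+0.443)·tan α/(18+37) = 0.02641707  ⇒  α' = 24.01946°
a' = a·cos α / cos α' = 103.7025·cos 20.085°/cos 24.01946° = 106.629053
action lengths: √(r_a1²−r_b1²) = 22.900573, √(r_a2²−r_b2²) = 36.916499
base pitch p_b = π·m·cos α = 11.126464
CR = (22.900573 + 36.916499 − 106.629053·sin 24.01946°)/11.126464 = 1.475225
contact ratio ≈ 1.4752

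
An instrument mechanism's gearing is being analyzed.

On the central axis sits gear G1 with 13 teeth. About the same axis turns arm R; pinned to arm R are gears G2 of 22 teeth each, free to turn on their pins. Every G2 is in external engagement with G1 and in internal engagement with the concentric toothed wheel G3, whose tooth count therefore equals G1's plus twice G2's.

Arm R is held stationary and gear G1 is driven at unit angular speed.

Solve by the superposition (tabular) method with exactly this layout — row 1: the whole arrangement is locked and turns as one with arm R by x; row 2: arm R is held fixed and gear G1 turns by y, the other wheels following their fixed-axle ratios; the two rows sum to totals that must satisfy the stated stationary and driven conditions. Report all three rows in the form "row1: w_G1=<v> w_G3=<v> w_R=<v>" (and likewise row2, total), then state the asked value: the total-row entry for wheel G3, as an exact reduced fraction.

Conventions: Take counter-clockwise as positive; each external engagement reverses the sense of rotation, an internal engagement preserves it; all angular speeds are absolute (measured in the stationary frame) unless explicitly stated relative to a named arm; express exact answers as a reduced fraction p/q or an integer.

row1: w_G1=0 w_G3=0 w_R=0
row2: w_G1=1 w_G3=-13/57 w_R=0
total: w_G1=1 w_G3=-13/57 w_R=0
asked value: -13/57

recognized (axles ride arm R): planetary set, 13/22/57 teeth
row 1 — lock + rotate with arm: ω_sun = ω_ring = ω_arm = x
superposition row 2 [arm held]: sun y, ring −(13/57)·y, arm 0
boundary: total ω_arm = x = 0 and total ω_sun = x + y = 1  ⇒  y = 1, x = 0
row 2 ring = −(13/57)·1 = -13/57
totals (row 1 + row 2): sun 0 + 1 = 1, ring 0 + (-13/57) = -13/57, arm 0 + 0 = 0
asked cell (total, ring) = -13/57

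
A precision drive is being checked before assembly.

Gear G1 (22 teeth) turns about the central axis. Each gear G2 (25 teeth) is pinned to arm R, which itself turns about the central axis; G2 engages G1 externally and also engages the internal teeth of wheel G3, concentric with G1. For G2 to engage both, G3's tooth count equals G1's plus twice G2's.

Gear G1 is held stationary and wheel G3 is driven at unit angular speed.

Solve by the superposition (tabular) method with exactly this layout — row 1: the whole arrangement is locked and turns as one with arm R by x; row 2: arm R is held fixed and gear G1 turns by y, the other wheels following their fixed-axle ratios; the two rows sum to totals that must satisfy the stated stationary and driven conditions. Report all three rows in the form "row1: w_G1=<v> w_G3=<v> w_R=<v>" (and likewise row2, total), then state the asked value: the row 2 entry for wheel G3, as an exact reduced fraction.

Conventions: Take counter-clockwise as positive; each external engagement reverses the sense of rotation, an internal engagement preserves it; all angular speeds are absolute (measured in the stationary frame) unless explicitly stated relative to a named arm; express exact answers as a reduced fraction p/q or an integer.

recognized (axles ride arm R): planetary set, 22/25/72 teeth
superposition row 1 [locked train]: every member turns x
row 2 (arm held, sun turns y): ω_ring = −(22/72)·y, ω_arm = 0
boundary: total ω_sun = x + y = 0 and total ω_ring = x − (22/72)·y = 1  ⇒  y = -36/47, x = 36/47
row 2 ring = −(22/72)·(-36/47) = 11/47
totals (row 1 + row 2): sun 36/47 + (-36/47) = 0, ring 36/47 + 11/47 = 1, arm 36/47 + 0 = 36/47
asked cell (row2, ring) = 11/47

row1: w_G1=36/47 w_G3=36/47 w_R=36/47
row2: w_G1=-36/47 w_G3=11/47 w_R=0
total: w_G1=0 w_G3=1 w_R=36/47
asked value: 11/47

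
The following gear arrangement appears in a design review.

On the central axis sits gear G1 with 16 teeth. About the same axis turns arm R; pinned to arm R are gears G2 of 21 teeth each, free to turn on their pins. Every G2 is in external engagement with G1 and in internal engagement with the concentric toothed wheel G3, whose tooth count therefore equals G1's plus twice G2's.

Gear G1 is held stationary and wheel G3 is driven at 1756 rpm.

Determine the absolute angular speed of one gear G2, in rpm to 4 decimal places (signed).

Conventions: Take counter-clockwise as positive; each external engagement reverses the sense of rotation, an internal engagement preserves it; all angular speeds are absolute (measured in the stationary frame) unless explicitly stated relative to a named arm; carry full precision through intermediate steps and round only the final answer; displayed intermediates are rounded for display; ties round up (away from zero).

+2424.9524 rpm

class = planetary set [G3 = 16+2·21 = 58; Willis about the carrier]
normalise by the input: solve with ω_ring = 1, then scale by 1756 rpm
ring teeth: 16 + 2·21 = 58
16(ω_sun−ω_arm) = −58(ω_ring−ω_arm),  ω_sun = 0, ω_ring = 1
16(0−ω_arm) = −58(1−ω_arm)  ⇒  74·ω_arm = 58  ⇒  ω_arm = 29/37
sun–planet mesh: 16·(0−29/37) = −21·(ω_p−ω_arm)  ⇒  ω_p−ω_arm = 464/777
ω_p = 29/37 + 464/777 = 29/21
scale: ω_p = 29/21 × 1756 rpm = +2424.9524 rpm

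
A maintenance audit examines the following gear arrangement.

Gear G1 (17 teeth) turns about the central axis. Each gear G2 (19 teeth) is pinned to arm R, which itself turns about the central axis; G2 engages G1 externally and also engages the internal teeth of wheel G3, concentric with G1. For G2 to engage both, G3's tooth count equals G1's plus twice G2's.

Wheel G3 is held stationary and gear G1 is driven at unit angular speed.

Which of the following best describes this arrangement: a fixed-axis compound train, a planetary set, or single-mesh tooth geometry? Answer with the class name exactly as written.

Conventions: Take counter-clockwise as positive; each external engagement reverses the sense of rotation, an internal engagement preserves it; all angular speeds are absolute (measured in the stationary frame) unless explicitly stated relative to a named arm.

topology: planetary set — G1 17T / G2 19T / G3 55T, arm = carrier (Willis)
classification: planetary set

planetary set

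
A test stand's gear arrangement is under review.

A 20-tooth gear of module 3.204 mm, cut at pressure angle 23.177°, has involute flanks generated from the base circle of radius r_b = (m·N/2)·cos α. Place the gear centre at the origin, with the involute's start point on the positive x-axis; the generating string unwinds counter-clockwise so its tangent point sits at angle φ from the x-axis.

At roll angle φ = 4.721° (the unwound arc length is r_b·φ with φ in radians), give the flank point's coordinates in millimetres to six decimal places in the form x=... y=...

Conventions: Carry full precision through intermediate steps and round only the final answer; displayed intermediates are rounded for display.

recognized (one wheel, involute flank): single-mesh tooth geometry, m = 3.204, N = 20
pitch radius r_p = m·N/2 = 3.204·20/2 = 32.040000
base radius r_b = r_p·cos α = 32.040000·cos 23.177° = 29.454161
roll angle φ = 4.721° = 0.08239699 rad
x = r_b·(cos φ + φ·sin φ) = 29.553977
y = r_b·(sin φ − φ·cos φ) = 0.005489

x=29.553977 y=0.005489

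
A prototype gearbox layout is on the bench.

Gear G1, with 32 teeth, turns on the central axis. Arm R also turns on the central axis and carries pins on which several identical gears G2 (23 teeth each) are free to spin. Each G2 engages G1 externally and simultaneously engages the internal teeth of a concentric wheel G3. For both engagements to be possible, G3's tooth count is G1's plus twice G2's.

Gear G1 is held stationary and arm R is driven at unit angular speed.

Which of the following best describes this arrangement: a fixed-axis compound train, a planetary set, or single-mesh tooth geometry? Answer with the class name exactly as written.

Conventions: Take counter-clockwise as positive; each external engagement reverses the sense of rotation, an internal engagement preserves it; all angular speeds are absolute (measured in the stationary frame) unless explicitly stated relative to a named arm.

planetary set (32T centre, 23T on arm, 78T internal) — Willis relation
classification: planetary set

planetary set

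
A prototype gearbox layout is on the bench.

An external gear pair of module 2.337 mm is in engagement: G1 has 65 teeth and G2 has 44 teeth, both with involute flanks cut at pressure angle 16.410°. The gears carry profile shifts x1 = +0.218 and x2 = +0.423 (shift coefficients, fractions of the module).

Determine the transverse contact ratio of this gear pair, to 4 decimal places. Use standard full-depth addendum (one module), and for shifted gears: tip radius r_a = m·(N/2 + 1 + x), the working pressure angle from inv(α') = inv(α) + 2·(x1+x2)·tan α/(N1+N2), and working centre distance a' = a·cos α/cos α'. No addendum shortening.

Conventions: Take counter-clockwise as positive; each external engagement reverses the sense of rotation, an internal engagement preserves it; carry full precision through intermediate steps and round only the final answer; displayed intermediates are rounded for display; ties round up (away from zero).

1.8550

single-mesh involute tooth geometry (65T engaging 44T at module 2.337)
base radii: r_b1 = 72.858551, r_b2 = 49.319634
tip radii: r_a1 = 78.798966, r_a2 = 54.739551
inv(α') = inv(16.410°) + 2·(+0.218+0.423)·tan α/(65+44) = 0.01156096  ⇒  α' = 18.42369°
a' = a·cos α / cos α' = 127.3665·cos 16.410°/cos 18.42369° = 128.778681
action lengths: √(r_a1²−r_b1²) = 30.015140, √(r_a2²−r_b2²) = 23.748518
base pitch p_b = π·m·cos α = 7.042827
CR = (30.015140 + 23.748518 − 128.778681·sin 18.42369°)/7.042827 = 1.854976
contact ratio ≈ 1.8550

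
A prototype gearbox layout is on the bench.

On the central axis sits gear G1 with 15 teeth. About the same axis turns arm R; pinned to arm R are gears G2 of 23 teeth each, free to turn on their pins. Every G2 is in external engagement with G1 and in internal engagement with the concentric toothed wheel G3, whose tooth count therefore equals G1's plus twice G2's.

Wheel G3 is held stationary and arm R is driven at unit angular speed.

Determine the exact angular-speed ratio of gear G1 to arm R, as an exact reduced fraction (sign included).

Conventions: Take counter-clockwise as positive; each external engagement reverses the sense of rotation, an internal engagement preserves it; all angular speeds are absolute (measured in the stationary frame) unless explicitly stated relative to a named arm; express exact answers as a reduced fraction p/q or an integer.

76/15

planetary set (15T centre, 23T on arm, 61T internal) — Willis relation
ring teeth: 15 + 2·23 = 61
15(ω_sun−ω_arm) = −61(ω_ring−ω_arm),  ω_ring = 0, ω_arm = 1
ω_sun = 1 − (61/15)(0−1) = 76/15
ω_out/ω_in = 76/15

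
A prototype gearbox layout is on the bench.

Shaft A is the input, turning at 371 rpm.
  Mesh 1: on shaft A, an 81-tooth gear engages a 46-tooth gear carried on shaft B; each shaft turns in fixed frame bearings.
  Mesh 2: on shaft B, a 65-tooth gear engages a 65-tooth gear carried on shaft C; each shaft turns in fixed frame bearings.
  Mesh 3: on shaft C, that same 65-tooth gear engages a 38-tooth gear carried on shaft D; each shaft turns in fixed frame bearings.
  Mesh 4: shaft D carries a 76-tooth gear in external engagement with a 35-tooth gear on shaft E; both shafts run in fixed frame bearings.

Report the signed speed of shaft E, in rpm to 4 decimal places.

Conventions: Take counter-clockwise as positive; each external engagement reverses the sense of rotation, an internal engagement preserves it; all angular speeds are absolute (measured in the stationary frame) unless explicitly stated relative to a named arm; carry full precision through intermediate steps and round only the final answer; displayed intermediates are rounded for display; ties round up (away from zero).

+2426.4783 rpm

class = fixed-axis compound train [4 meshes; 4 ratios multiply, 4 sense flips]
mesh 1 [81T→46T]: ω = 371.0000×81/46 = 653.2826 rpm, sense flips to −
mesh 2 [65T→65T]: ω = 653.2826×65/65 = 653.2826 rpm, sense flips to +
mesh 3 [65T→38T]: ω = 653.2826×65/38 = 1117.4571 rpm, sense flips to −
mesh 4 [76T→35T]: ω = 1117.4571×76/35 = 2426.4783 rpm, sense flips to +
signed output speed = +2426.4783 rpm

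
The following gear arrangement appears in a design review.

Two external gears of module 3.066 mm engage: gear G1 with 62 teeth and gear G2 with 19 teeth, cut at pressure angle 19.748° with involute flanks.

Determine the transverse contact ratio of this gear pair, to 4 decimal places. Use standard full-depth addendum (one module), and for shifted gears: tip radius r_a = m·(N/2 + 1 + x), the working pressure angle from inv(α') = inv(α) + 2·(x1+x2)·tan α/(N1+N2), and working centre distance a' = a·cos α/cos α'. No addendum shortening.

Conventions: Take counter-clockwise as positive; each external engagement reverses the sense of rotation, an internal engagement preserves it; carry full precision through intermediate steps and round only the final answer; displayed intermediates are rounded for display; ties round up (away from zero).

1.6783

class = single-mesh tooth geometry [involute pair 62T × 19T, m = 3.066]
base radii: r_b1 = 89.456137, r_b2 = 27.413977
tip radii: r_a1 = 98.112000, r_a2 = 32.193000
no profile shift: α' = α, a' = a
action lengths: √(r_a1²−r_b1²) = 40.293475, √(r_a2²−r_b2²) = 16.877888
base pitch p_b = π·m·cos α = 9.065637
CR = (40.293475 + 16.877888 − 124.173000·sin 19.74800°)/9.065637 = 1.678350
contact ratio ≈ 1.6783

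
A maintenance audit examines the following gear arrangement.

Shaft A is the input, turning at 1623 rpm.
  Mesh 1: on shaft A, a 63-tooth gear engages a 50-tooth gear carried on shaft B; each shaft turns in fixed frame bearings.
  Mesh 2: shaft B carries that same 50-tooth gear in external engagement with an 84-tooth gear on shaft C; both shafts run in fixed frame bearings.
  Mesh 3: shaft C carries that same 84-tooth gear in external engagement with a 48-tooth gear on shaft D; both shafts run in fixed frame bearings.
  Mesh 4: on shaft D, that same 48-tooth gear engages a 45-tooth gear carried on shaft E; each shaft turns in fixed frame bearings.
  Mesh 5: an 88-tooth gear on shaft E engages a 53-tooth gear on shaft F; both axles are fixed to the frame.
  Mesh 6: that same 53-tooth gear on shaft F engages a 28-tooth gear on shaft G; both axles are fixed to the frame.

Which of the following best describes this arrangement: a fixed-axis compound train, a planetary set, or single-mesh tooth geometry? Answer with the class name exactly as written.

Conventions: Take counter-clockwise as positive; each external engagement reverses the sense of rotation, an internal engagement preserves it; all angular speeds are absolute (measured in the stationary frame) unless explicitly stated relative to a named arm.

fixed-axis compound train

recognized (7 fixed axles, 6 meshes): fixed-axis compound train
classification: fixed-axis compound train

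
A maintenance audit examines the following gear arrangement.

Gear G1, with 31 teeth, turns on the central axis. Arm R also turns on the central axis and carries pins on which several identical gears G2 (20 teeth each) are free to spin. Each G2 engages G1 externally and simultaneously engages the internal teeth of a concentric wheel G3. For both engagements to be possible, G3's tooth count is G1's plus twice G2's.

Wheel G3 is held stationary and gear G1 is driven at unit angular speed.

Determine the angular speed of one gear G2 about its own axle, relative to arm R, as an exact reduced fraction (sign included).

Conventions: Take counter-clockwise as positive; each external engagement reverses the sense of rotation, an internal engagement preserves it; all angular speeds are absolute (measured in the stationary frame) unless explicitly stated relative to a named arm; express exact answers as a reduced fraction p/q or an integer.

class = planetary set [G3 = 31+2·20 = 71; Willis about the carrier]
ring teeth: 31 + 2·20 = 71
31(ω_sun−ω_arm) = −71(ω_ring−ω_arm),  ω_ring = 0, ω_sun = 1
31(1−ω_arm) = −71(0−ω_arm)  ⇒  102·ω_arm = 31  ⇒  ω_arm = 31/102
sun–planet mesh: 31·(1−31/102) = −20·(ω_p−ω_arm)  ⇒  ω_p−ω_arm = -2201/2040
exact speed ratio = -2201/2040

-2201/2040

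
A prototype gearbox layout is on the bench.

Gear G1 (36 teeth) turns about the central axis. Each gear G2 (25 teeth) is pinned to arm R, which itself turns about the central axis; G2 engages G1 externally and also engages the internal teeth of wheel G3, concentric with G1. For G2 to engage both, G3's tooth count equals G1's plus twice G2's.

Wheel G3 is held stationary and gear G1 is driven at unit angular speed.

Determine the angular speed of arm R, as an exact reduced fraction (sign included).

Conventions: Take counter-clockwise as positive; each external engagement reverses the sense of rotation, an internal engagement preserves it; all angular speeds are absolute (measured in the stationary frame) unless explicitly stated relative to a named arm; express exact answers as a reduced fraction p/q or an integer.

18/61

topology: planetary set — G1 36T / G2 25T / G3 86T, arm = carrier (Willis)
ring teeth: 36 + 2·25 = 86
36(ω_sun−ω_arm) = −86(ω_ring−ω_arm),  ω_ring = 0, ω_sun = 1
36(1−ω_arm) = −86(0−ω_arm)  ⇒  122·ω_arm = 36  ⇒  ω_arm = 18/61
exact speed ratio = 18/61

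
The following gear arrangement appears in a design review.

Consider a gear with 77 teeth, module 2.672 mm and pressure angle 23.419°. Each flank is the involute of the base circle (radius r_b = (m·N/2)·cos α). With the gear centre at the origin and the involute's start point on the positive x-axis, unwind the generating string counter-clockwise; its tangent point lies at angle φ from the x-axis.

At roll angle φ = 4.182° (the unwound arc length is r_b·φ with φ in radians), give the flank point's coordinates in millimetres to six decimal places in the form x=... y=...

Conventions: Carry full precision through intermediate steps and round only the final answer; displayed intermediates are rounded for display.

recognized (one wheel, involute flank): single-mesh tooth geometry, m = 2.672, N = 77
pitch radius r_p = m·N/2 = 2.672·77/2 = 102.872000
base radius r_b = r_p·cos α = 102.872000·cos 23.419° = 94.397700
roll angle φ = 4.182° = 0.07298967 rad
x = r_b·(cos φ + φ·sin φ) = 94.648817
y = r_b·(sin φ − φ·cos φ) = 0.012229

x=94.648817 y=0.012229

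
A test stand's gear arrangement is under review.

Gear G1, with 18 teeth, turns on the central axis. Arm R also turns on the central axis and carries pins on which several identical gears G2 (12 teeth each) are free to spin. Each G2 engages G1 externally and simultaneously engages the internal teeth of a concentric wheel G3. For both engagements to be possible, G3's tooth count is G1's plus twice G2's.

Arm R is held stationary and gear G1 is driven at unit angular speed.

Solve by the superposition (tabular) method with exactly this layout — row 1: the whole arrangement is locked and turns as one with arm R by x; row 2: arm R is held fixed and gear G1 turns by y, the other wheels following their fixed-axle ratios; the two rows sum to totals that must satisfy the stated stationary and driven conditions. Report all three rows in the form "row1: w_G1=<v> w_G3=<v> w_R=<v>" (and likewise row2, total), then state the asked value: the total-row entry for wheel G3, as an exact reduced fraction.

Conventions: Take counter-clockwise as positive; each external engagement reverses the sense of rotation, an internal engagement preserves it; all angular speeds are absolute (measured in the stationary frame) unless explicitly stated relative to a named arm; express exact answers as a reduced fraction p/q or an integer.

row1: w_G1=0 w_G3=0 w_R=0
row2: w_G1=1 w_G3=-3/7 w_R=0
total: w_G1=1 w_G3=-3/7 w_R=0
asked value: -3/7

topology: planetary set — G1 18T / G2 12T / G3 42T, arm = carrier (Willis)
row 1 — lock + rotate with arm: ω_sun = ω_ring = ω_arm = x
row 2: sun turns y, ring = −(18/42)·y, arm 0
boundary: total ω_arm = x = 0 and total ω_sun = x + y = 1  ⇒  y = 1, x = 0
row 2 ring = −(18/42)·1 = -3/7
totals (row 1 + row 2): sun 0 + 1 = 1, ring 0 + (-3/7) = -3/7, arm 0 + 0 = 0
asked cell (total, ring) = -3/7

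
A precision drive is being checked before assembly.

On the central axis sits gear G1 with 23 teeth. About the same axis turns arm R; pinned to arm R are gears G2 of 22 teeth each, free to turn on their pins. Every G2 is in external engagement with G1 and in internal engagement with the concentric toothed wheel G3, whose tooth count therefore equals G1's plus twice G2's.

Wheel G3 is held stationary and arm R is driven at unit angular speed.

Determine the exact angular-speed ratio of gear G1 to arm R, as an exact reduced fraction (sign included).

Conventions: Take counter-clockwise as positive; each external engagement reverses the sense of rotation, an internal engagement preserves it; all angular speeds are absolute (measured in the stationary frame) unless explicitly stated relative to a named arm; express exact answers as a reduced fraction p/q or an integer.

planetary set (23T centre, 22T on arm, 67T internal) — Willis relation
ring teeth: 23 + 2·22 = 67
23(ω_sun−ω_arm) = −67(ω_ring−ω_arm),  ω_ring = 0, ω_arm = 1
ω_sun = 1 − (67/23)(0−1) = 90/23
ω_out/ω_in = 90/23

90/23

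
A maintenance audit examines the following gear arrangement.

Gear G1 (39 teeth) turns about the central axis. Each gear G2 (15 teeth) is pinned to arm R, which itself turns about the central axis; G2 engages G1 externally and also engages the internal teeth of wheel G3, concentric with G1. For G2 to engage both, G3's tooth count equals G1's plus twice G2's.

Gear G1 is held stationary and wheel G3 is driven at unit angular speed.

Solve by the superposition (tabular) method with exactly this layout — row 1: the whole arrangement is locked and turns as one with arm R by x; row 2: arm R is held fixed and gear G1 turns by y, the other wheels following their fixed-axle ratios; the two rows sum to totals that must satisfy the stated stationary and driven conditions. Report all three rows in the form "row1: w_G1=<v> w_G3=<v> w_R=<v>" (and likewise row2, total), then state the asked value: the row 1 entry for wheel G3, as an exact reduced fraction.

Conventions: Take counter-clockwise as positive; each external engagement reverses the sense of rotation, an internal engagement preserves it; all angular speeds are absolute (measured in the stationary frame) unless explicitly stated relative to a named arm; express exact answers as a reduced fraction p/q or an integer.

row1: w_G1=23/36 w_G3=23/36 w_R=23/36
row2: w_G1=-23/36 w_G3=13/36 w_R=0
total: w_G1=0 w_G3=1 w_R=23/36
asked value: 23/36

planetary set (39T centre, 15T on arm, 69T internal) — Willis relation
row 1 (train locked, turned with arm): all members turn x
superposition row 2 [arm held]: sun y, ring −(39/69)·y, arm 0
boundary: total ω_sun = x + y = 0 and total ω_ring = x − (39/69)·y = 1  ⇒  y = -23/36, x = 23/36
row 2 ring = −(39/69)·(-23/36) = 13/36
totals (row 1 + row 2): sun 23/36 + (-23/36) = 0, ring 23/36 + 13/36 = 1, arm 23/36 + 0 = 23/36
asked cell (row1, ring) = 23/36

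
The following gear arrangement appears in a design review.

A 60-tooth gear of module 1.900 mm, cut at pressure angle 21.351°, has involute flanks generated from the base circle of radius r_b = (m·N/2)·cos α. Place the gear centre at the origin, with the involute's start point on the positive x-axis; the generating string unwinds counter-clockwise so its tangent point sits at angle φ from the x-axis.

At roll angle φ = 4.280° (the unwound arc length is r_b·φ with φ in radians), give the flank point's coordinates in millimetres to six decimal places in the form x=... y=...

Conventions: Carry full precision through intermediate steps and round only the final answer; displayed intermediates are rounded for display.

topology: single-mesh involute geometry — m = 1.900, N = 60
pitch radius r_p = m·N/2 = 1.900·60/2 = 57.000000
base radius r_b = r_p·cos α = 57.000000·cos 21.351° = 53.087949
roll angle φ = 4.280° = 0.07470009 rad
x = r_b·(cos φ + φ·sin φ) = 53.235860
y = r_b·(sin φ − φ·cos φ) = 0.007372

x=53.235860 y=0.007372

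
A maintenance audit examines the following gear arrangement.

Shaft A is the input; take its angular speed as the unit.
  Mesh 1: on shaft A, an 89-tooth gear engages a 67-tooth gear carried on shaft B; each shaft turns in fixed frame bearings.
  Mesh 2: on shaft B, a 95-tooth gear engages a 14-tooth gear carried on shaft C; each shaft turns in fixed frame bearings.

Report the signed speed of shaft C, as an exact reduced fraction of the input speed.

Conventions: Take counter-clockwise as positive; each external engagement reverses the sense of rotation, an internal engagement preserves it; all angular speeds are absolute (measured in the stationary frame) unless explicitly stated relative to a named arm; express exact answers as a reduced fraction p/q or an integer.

8455/938

2-mesh fixed-axis compound train (all bearings frame-fixed)
mesh 1 [89T→67T]: |ω|/ω_in = 1×89/67 = 89/67, sense flips to −
mesh 2 [95T→14T]: |ω|/ω_in = (89/67)×95/14 = 8455/938, sense flips to +
signed output speed (× input speed) = 8455/938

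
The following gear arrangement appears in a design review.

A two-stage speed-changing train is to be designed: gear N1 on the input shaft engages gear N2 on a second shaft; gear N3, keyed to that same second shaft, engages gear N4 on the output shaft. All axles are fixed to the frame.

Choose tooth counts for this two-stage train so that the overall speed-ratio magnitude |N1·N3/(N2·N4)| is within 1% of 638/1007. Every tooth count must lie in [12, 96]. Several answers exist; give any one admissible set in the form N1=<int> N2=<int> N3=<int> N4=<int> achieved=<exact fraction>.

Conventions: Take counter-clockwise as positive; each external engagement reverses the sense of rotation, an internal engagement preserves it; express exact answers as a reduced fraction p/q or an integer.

design class (target 638/1007): fixed-axis compound train
target = 638/1007 in lowest terms: an exact hit needs N1·N3 = k·638 and N2·N4 = k·1007 for one integer k, every count in [12, 96]; additionally prefer no 1:1 stage (N1 ≠ N2, N3 ≠ N4)
k = 1: N1·N3 = 638 = 22·29, N2·N4 = 1007 = 19·53
achieved = 22·29/(19·53) = 638/1007; |achieved − target| = 0 ≤ 319/50350 ✓

N1=22 N2=19 N3=29 N4=53 achieved=638/1007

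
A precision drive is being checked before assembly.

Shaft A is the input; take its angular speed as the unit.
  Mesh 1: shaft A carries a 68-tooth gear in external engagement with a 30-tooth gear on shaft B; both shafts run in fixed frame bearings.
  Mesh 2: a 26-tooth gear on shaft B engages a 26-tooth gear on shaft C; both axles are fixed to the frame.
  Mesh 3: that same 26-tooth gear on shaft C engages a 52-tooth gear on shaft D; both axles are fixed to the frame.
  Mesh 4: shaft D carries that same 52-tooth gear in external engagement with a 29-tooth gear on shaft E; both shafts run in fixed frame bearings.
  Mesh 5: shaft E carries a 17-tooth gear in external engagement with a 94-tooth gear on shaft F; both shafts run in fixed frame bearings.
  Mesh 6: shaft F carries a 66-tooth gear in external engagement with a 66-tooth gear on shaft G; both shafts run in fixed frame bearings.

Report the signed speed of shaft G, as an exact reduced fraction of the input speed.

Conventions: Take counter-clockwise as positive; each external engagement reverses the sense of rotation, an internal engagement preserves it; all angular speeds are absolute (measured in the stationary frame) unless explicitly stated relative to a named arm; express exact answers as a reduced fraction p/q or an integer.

6-mesh fixed-axis compound train (all bearings frame-fixed)
mesh 1 [68T→30T]: |ω|/ω_in = 1×68/30 = 34/15, sense flips to −
mesh 2 [26T→26T]: |ω|/ω_in = (34/15)×26/26 = 34/15, sense flips to +
mesh 3 [26T→52T]: |ω|/ω_in = (34/15)×26/52 = 17/15, sense flips to −
mesh 4 [52T→29T]: |ω|/ω_in = (17/15)×52/29 = 884/435, sense flips to +
mesh 5 [17T→94T]: |ω|/ω_in = (884/435)×17/94 = 7514/20445, sense flips to −
mesh 6 [66T→66T]: |ω|/ω_in = (7514/20445)×66/66 = 7514/20445, sense flips to +
signed output speed (× input speed) = 7514/20445

7514/20445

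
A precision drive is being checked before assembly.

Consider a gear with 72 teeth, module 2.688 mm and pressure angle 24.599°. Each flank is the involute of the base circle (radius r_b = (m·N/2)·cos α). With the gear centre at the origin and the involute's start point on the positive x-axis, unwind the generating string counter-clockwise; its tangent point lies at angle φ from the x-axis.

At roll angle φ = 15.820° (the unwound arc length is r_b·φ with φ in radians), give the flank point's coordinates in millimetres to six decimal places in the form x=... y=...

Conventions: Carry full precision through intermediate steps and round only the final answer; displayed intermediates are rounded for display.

recognized (one wheel, involute flank): single-mesh tooth geometry, m = 2.688, N = 72
pitch radius r_p = m·N/2 = 2.688·72/2 = 96.768000
base radius r_b = r_p·cos α = 96.768000·cos 24.599° = 87.985663
roll angle φ = 15.820° = 0.27611109 rad
x = r_b·(cos φ + φ·sin φ) = 91.275906
y = r_b·(sin φ − φ·cos φ) = 0.612671

x=91.275906 y=0.612671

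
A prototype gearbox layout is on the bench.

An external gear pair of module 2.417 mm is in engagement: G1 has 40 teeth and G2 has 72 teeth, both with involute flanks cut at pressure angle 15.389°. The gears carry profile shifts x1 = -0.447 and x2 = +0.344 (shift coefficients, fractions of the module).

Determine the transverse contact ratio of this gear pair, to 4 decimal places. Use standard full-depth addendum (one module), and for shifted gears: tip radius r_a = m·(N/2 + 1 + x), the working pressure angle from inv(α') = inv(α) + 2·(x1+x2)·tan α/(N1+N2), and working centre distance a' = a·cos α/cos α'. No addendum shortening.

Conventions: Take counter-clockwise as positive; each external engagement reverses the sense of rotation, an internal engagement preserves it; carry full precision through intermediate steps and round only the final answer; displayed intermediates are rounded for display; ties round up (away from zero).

recognized (one external pair, fixed centres): single-mesh tooth geometry, m = 2.417, N1 = 40, N2 = 72
base radii: r_b1 = 46.606836, r_b2 = 83.892304
tip radii: r_a1 = 49.676601, r_a2 = 90.260448
inv(α') = inv(15.389°) + 2·(-0.447+0.344)·tan α/(40+72) = 0.00614439  ⇒  α' = 14.99568°
a' = a·cos α / cos α' = 135.3520·cos 15.389°/cos 14.99568° = 135.099919
action lengths: √(r_a1²−r_b1²) = 17.192079, √(r_a2²−r_b2²) = 33.302099
base pitch p_b = π·m·cos α = 7.320985
CR = (17.192079 + 33.302099 − 135.099919·sin 14.99568°)/7.320985 = 2.122337
contact ratio ≈ 2.1223

2.1223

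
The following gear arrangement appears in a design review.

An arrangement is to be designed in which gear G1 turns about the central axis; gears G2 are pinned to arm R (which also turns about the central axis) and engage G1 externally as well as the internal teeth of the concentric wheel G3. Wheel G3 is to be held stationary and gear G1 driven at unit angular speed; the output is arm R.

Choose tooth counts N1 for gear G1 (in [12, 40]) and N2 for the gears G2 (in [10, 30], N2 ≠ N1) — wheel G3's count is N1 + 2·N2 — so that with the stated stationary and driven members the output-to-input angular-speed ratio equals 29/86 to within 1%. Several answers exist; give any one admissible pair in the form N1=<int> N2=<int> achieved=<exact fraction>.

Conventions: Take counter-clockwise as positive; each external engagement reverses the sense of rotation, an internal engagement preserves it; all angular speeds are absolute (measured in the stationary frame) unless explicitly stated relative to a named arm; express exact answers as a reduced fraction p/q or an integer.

N1=29 N2=14 achieved=29/86

topology: planetary set — design target 29/86, arm = carrier (Willis)
Willis with ω_ring = 0: ω_arm/ω_sun = N1/(N1+N3); set equal to 29/86  ⇒  N3/N1 = 1/(29/86) − 1 = 57/29
N3 = N1 + 2·N2  ⇒  N2/N1 = (N3/N1 − 1)/2 = (57/29 − 1)/2 = 14/29
smallest multiple with N1 ≥ 12 and N2 ≥ 10: k = 1  ⇒  N1 = 1·29 = 29, N2 = 1·14 = 14 (N1 ≤ 40, N2 ≤ 30, N2 ≠ N1 ✓), N3 = 29 + 2·14 = 57
check: N1/(N1+N3) with N1 = 29, N3 = 57 gives 29/86; |achieved − target| = 0 ≤ 29/8600 ✓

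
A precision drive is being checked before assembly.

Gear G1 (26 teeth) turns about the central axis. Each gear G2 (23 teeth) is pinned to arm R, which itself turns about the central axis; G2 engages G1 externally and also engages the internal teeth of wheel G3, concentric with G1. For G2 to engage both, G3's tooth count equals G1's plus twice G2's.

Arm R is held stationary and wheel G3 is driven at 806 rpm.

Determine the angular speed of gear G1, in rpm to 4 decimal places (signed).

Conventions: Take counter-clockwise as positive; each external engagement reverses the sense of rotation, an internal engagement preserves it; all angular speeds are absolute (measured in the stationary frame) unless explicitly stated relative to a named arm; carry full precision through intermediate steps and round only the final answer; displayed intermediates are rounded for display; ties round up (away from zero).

-2232.0000 rpm

topology: planetary set — G1 26T / G2 23T / G3 72T, arm = carrier (Willis)
normalise by the input: solve with ω_ring = 1, then scale by 806 rpm
ring teeth: 26 + 2·23 = 72
26(ω_sun−ω_arm) = −72(ω_ring−ω_arm),  ω_arm = 0, ω_ring = 1
ω_sun = 0 − (72/26)(1−0) = -36/13
scale: ω_sun = -36/13 × 806 rpm = -2232.0000 rpm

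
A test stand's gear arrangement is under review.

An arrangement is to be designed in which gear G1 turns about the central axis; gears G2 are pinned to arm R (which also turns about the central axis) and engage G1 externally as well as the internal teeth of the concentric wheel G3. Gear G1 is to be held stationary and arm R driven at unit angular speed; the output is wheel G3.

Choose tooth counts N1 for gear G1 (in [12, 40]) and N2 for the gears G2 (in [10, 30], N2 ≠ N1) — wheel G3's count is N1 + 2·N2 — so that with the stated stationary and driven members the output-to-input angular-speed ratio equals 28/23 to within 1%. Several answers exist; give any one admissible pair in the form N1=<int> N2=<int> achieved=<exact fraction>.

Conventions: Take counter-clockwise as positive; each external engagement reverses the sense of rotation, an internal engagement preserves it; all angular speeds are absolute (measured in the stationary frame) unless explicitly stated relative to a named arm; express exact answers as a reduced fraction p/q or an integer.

design class (target 28/23): planetary set
Willis with ω_sun = 0: ω_ring/ω_arm = (N1+N3)/N3; set equal to 28/23  ⇒  N3/N1 = 1/(28/23 − 1) = 23/5
N3 = N1 + 2·N2  ⇒  N2/N1 = (N3/N1 − 1)/2 = (23/5 − 1)/2 = 9/5
smallest multiple with N1 ≥ 12 and N2 ≥ 10: k = 3  ⇒  N1 = 3·5 = 15, N2 = 3·9 = 27 (N1 ≤ 40, N2 ≤ 30, N2 ≠ N1 ✓), N3 = 15 + 2·27 = 69
check: (N1+N3)/N3 with N1 = 15, N3 = 69 gives 28/23; |achieved − target| = 0 ≤ 7/575 ✓

N1=15 N2=27 achieved=28/23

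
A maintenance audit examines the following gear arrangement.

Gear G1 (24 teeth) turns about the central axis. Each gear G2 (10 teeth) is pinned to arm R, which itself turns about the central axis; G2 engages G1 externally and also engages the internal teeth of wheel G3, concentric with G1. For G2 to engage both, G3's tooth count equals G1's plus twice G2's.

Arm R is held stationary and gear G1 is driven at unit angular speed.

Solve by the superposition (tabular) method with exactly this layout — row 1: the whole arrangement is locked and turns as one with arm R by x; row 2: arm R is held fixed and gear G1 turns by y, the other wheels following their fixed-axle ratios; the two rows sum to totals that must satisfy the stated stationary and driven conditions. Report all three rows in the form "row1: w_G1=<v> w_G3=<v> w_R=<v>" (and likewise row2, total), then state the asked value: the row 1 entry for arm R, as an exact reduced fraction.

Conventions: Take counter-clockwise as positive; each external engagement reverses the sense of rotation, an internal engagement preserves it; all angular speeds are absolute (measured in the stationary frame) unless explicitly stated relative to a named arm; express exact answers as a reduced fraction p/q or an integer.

row1: w_G1=0 w_G3=0 w_R=0
row2: w_G1=1 w_G3=-6/11 w_R=0
total: w_G1=1 w_G3=-6/11 w_R=0
asked value: 0

class = planetary set [G3 = 24+2·10 = 44; Willis about the carrier]
row 1 (train locked, turned with arm): all members turn x
row 2 (arm held, sun turns y): ω_ring = −(24/44)·y, ω_arm = 0
boundary: total ω_arm = x = 0 and total ω_sun = x + y = 1  ⇒  y = 1, x = 0
row 2 ring = −(24/44)·1 = -6/11
totals (row 1 + row 2): sun 0 + 1 = 1, ring 0 + (-6/11) = -6/11, arm 0 + 0 = 0
asked cell (row1, arm) = 0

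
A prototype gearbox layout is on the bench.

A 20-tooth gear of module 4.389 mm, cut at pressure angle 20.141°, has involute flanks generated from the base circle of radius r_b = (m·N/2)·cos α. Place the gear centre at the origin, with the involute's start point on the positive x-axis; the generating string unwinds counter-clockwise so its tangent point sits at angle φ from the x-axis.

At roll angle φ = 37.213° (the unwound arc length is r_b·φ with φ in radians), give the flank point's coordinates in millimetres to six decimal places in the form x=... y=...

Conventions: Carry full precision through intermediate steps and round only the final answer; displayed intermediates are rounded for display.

class = single-mesh tooth geometry [base-circle involute, m = 4.389, 20T]
pitch radius r_p = m·N/2 = 4.389·20/2 = 43.890000
base radius r_b = r_p·cos α = 43.890000·cos 20.141° = 41.206043
roll angle φ = 37.213° = 0.64948937 rad
x = r_b·(cos φ + φ·sin φ) = 49.001847
y = r_b·(sin φ − φ·cos φ) = 3.606815

x=49.001847 y=3.606815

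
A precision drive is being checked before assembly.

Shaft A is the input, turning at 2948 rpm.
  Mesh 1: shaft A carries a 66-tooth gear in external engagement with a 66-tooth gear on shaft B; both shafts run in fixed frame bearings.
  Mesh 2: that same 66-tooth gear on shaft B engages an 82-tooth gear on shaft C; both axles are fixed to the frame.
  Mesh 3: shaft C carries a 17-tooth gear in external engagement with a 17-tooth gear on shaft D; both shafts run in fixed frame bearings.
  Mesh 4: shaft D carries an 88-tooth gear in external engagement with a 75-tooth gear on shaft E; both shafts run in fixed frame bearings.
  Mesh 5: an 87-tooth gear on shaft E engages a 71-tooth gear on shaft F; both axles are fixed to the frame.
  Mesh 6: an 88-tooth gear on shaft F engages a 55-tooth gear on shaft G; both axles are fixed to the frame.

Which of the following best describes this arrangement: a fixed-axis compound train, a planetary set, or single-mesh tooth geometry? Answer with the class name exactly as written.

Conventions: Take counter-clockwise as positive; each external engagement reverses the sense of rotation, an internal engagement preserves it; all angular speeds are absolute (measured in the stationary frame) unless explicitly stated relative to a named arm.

recognized (7 fixed axles, 6 meshes): fixed-axis compound train
classification: fixed-axis compound train

fixed-axis compound train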